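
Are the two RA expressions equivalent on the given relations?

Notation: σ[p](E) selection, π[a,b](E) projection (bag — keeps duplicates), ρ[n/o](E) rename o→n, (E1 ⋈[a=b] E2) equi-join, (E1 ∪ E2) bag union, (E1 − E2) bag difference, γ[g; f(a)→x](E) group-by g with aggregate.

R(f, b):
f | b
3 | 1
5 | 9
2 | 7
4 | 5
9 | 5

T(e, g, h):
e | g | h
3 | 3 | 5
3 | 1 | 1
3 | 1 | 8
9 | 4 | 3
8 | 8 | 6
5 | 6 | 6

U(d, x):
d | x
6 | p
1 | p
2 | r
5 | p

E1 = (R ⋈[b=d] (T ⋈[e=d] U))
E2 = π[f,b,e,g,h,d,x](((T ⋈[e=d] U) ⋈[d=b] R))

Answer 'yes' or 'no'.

E1 row counts bottom-up:
  R → 5
  T → 6
  U → 4
  (T ⋈[e=d] U) → 1
  (R ⋈[b=d] (T ⋈[e=d] U)) → 2
E2 row counts bottom-up:
  T → 6
  U → 4
  (T ⋈[e=d] U) → 1
  R → 5
  ((T ⋈[e=d] U) ⋈[d=b] R) → 2
  π[f,b,e,g,h,d,x](((T ⋈[e=d] U) ⋈[d=b] R)) → 2

E1 and E2 produce the same multiset:
f | b | e | g | h | d | x
4 | 5 | 5 | 6 | 6 | 5 | p
9 | 5 | 5 | 6 | 6 | 5 | p

yes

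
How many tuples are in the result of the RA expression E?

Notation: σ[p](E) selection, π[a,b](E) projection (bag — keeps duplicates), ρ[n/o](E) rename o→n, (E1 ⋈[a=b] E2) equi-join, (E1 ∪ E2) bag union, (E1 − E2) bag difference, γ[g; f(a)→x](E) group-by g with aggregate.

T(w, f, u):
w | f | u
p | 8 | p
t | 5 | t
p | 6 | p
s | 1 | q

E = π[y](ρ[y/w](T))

Per-node cardinality:
  T → 4
  ρ[y/w](T) → 4
  π[y](ρ[y/w](T)) → 4

|E| = 4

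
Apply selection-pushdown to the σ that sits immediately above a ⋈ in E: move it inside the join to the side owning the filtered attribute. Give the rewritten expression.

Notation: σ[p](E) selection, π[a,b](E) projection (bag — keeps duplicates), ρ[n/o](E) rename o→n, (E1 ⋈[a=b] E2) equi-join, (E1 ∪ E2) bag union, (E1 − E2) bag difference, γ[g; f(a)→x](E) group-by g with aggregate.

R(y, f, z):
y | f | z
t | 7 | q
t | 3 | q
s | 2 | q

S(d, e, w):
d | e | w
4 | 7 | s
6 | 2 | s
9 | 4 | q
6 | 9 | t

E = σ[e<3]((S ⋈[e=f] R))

σ filters on e, owned by the left side.
E' = (σ[e<3](S) ⋈[e=f] R)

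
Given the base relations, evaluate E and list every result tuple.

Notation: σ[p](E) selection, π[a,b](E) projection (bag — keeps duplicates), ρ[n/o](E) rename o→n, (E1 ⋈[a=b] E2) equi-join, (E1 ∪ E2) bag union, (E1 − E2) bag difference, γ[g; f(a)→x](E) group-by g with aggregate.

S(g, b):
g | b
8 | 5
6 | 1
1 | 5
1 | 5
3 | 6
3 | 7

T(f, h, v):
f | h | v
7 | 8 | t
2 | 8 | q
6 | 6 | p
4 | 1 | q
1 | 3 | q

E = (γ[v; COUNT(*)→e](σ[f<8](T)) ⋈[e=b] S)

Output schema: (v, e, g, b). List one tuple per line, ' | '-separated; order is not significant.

Stepwise |·|:
  T → 5
  σ[f<8](T) → 5
  γ[v; COUNT(*)→e](σ[f<8](T)) → 3
  S → 6
  (γ[v; COUNT(*)→e](σ[f<8](T)) ⋈[e=b] S) → 2

== RESULT ==
v | e | g | b
p | 1 | 6 | 1
t | 1 | 6 | 1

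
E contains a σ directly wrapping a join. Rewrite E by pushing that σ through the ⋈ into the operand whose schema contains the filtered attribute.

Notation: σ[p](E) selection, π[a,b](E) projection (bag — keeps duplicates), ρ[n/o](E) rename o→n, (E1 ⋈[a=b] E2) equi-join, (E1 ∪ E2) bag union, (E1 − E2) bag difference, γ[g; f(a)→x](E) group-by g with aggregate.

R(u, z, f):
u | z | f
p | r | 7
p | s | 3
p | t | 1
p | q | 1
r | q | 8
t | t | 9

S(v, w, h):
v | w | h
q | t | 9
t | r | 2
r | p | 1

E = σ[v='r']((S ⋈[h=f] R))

σ filters on v, owned by the left side.
E' = (σ[v='r'](S) ⋈[h=f] R)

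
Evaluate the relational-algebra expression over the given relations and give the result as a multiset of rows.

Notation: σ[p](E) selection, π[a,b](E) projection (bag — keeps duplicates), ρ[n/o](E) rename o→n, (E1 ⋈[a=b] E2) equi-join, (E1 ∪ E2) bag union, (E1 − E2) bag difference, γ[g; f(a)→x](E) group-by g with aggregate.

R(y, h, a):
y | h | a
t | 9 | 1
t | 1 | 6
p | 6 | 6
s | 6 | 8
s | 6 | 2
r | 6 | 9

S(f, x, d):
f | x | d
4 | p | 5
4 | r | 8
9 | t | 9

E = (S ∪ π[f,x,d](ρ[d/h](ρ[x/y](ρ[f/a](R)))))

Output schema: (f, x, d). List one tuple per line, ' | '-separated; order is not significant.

Row counts bottom-up:
  S → 3
  R → 6
  ρ[f/a](R) → 6
  ρ[x/y](ρ[f/a](R)) → 6
  ρ[d/h](ρ[x/y](ρ[f/a](R))) → 6
  π[f,x,d](ρ[d/h](ρ[x/y](ρ[f/a](R)))) → 6
  (S ∪ π[f,x,d](ρ[d/h](ρ[x/y](ρ[f/a](R))))) → 9

== RESULT ==
f | x | d
1 | t | 9
2 | s | 6
4 | p | 5
4 | r | 8
6 | p | 6
6 | t | 1
8 | s | 6
9 | r | 6
9 | t | 9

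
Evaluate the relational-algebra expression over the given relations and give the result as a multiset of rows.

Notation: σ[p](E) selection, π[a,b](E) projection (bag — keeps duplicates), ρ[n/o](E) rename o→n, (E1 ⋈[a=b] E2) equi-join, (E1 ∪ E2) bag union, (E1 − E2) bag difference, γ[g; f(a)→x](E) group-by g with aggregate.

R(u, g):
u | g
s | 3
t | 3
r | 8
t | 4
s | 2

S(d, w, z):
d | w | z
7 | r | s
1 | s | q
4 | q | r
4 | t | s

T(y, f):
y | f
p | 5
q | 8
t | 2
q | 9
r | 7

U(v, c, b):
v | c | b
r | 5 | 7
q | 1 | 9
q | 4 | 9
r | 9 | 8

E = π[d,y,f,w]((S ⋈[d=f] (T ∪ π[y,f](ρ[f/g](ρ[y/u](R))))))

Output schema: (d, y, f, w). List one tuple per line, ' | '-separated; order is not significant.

Stepwise |·|:
  S → 4
  T → 5
  R → 5
  ρ[y/u](R) → 5
  ρ[f/g](ρ[y/u](R)) → 5
  π[y,f](ρ[f/g](ρ[y/u](R))) → 5
  (T ∪ π[y,f](ρ[f/g](ρ[y/u](R)))) → 10
  (S ⋈[d=f] (T ∪ π[y,f](ρ[f/g](ρ[y/u](R))))) → 3
  π[d,y,f,w]((S ⋈[d=f] (T ∪ π[y,f](ρ[f/g](ρ[y/u](R)))))) → 3

== RESULT ==
d | y | f | w
4 | t | 4 | q
4 | t | 4 | t
7 | r | 7 | r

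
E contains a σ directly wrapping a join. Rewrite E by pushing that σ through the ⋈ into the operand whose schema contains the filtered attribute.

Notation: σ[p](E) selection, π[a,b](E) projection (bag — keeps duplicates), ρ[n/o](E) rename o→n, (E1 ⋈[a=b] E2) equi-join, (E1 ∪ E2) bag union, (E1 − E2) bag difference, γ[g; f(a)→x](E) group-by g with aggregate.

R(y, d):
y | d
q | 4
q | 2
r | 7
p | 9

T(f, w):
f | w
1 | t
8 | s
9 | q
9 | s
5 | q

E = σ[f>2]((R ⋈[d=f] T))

σ filters on f, owned by the right side.
E' = (R ⋈[d=f] σ[f>2](T))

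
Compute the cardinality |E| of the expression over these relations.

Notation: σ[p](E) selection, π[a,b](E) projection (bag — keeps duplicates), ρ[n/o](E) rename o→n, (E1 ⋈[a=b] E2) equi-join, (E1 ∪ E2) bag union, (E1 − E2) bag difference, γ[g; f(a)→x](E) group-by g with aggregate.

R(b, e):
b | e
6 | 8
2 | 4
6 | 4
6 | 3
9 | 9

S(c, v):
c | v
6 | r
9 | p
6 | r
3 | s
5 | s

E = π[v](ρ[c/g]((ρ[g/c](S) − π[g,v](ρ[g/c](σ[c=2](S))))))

Row counts bottom-up:
  S → 5
  ρ[g/c](S) → 5
  S → 5
  σ[c=2](S) → 0
  ρ[g/c](σ[c=2](S)) → 0
  π[g,v](ρ[g/c](σ[c=2](S))) → 0
  (ρ[g/c](S) − π[g,v](ρ[g/c](σ[c=2](S)))) → 5
  ρ[c/g]((ρ[g/c](S) − π[g,v](ρ[g/c](σ[c=2](S))))) → 5
  π[v](ρ[c/g]((ρ[g/c](S) − π[g,v](ρ[g/c](σ[c=2](S)))))) → 5

|E| = 5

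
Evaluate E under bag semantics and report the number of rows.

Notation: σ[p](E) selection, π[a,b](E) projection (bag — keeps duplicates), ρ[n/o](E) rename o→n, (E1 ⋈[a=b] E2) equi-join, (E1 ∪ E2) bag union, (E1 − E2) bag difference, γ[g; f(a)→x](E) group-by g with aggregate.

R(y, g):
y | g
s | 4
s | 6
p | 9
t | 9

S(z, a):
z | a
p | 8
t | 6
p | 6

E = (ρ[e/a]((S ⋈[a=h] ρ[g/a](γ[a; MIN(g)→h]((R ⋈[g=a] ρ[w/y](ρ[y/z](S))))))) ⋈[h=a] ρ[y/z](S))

Per-node cardinality:
  S → 3
  R → 4
  S → 3
  ρ[y/z](S) → 3
  ρ[w/y](ρ[y/z](S)) → 3
  (R ⋈[g=a] ρ[w/y](ρ[y/z](S))) → 2
  γ[a; MIN(g)→h]((R ⋈[g=a] ρ[w/y](ρ[y/z](S)))) → 1
  ρ[g/a](γ[a; MIN(g)→h]((R ⋈[g=a] ρ[w/y](ρ[y/z](S))))) → 1
  (S ⋈[a=h] ρ[g/a](γ[a; MIN(g)→h]((R ⋈[g=a] ρ[w/y](ρ[y/z](S)))))) → 2
  ρ[e/a]((S ⋈[a=h] ρ[g/a](γ[a; MIN(g)→h]((R ⋈[g=a] ρ[w/y](ρ[y/z](S))))))) → 2
  S → 3
  ρ[y/z](S) → 3
  (ρ[e/a]((S ⋈[a=h] ρ[g/a](γ[a; MIN(g)→h]((R ⋈[g=a] ρ[w/y](ρ[y/z](S))))))) ⋈[h=a] ρ[y/z](S)) → 4

|E| = 4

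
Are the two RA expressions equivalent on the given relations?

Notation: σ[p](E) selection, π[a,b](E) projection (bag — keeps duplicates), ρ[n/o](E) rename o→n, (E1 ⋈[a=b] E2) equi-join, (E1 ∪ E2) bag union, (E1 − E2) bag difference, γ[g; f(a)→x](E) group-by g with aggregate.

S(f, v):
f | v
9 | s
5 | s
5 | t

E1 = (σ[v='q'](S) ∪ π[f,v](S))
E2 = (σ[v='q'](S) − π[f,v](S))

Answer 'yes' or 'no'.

E1 row counts bottom-up:
  S → 3
  σ[v='q'](S) → 0
  S → 3
  π[f,v](S) → 3
  (σ[v='q'](S) ∪ π[f,v](S)) → 3
E2 row counts bottom-up:
  S → 3
  σ[v='q'](S) → 0
  S → 3
  π[f,v](S) → 3
  (σ[v='q'](S) − π[f,v](S)) → 0

E1 result:
f | v
5 | s
5 | t
9 | s
E2 result:
f | v
(0 rows)
Witness: (9, 's') appears 1× in E1 but 0× in E2.

no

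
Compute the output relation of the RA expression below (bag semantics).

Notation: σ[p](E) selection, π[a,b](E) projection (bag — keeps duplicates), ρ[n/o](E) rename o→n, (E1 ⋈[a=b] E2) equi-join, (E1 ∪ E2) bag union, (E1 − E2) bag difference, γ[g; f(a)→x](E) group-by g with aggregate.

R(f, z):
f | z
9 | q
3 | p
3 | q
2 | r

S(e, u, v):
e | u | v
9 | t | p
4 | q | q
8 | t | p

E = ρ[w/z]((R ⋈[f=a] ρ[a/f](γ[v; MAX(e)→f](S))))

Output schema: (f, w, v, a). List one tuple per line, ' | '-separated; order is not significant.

Subexpression sizes:
  R → 4
  S → 3
  γ[v; MAX(e)→f](S) → 2
  ρ[a/f](γ[v; MAX(e)→f](S)) → 2
  (R ⋈[f=a] ρ[a/f](γ[v; MAX(e)→f](S))) → 1
  ρ[w/z]((R ⋈[f=a] ρ[a/f](γ[v; MAX(e)→f](S)))) → 1

== RESULT ==
f | w | v | a
9 | q | p | 9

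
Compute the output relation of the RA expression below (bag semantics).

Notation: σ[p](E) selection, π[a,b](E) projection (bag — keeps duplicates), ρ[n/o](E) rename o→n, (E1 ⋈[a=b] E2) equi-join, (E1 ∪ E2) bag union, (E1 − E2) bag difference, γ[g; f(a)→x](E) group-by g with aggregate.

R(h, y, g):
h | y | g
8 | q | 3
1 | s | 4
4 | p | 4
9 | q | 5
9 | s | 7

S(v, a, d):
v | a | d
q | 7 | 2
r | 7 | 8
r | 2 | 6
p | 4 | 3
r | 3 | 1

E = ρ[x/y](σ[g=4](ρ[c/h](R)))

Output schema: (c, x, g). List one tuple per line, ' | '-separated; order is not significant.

Row counts bottom-up:
  R → 5
  ρ[c/h](R) → 5
  σ[g=4](ρ[c/h](R)) → 2
  ρ[x/y](σ[g=4](ρ[c/h](R))) → 2

== RESULT ==
c | x | g
1 | s | 4
4 | p | 4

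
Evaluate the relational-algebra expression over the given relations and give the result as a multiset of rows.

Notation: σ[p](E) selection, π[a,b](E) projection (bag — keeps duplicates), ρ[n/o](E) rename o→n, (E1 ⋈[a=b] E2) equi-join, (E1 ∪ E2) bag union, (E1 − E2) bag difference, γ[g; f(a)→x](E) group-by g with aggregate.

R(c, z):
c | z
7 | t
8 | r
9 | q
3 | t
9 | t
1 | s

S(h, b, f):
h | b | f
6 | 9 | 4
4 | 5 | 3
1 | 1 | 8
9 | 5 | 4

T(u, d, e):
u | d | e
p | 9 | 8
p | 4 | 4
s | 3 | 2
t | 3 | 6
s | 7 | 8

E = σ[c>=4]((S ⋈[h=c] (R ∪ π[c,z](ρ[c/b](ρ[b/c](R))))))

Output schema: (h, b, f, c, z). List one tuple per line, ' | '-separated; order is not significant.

Row counts bottom-up:
  S → 4
  R → 6
  R → 6
  ρ[b/c](R) → 6
  ρ[c/b](ρ[b/c](R)) → 6
  π[c,z](ρ[c/b](ρ[b/c](R))) → 6
  (R ∪ π[c,z](ρ[c/b](ρ[b/c](R)))) → 12
  (S ⋈[h=c] (R ∪ π[c,z](ρ[c/b](ρ[b/c](R))))) → 6
  σ[c>=4]((S ⋈[h=c] (R ∪ π[c,z](ρ[c/b](ρ[b/c](R)))))) → 4

== RESULT ==
h | b | f | c | z
9 | 5 | 4 | 9 | q
9 | 5 | 4 | 9 | q
9 | 5 | 4 | 9 | t
9 | 5 | 4 | 9 | t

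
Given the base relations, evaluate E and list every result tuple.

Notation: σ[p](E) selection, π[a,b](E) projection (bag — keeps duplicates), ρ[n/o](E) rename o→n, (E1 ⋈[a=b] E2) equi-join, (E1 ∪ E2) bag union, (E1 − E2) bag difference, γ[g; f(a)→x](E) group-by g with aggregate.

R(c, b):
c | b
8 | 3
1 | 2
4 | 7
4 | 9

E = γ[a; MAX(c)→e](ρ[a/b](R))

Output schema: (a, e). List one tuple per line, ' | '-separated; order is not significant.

Stepwise |·|:
  R → 4
  ρ[a/b](R) → 4
  γ[a; MAX(c)→e](ρ[a/b](R)) → 4

== RESULT ==
a | e
2 | 1
3 | 8
7 | 4
9 | 4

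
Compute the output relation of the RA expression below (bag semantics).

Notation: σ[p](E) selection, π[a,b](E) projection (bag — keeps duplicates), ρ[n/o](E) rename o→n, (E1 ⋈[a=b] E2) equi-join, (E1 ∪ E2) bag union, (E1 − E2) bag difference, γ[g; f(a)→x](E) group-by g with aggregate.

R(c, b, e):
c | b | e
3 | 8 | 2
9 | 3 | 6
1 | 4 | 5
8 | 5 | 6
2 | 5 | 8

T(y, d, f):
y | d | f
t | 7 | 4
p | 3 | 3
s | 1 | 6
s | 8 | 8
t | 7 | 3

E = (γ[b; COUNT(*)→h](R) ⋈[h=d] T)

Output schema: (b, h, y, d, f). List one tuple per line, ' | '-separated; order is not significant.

Row counts bottom-up:
  R → 5
  γ[b; COUNT(*)→h](R) → 4
  T → 5
  (γ[b; COUNT(*)→h](R) ⋈[h=d] T) → 3

== RESULT ==
b | h | y | d | f
3 | 1 | s | 1 | 6
4 | 1 | s | 1 | 6
8 | 1 | s | 1 | 6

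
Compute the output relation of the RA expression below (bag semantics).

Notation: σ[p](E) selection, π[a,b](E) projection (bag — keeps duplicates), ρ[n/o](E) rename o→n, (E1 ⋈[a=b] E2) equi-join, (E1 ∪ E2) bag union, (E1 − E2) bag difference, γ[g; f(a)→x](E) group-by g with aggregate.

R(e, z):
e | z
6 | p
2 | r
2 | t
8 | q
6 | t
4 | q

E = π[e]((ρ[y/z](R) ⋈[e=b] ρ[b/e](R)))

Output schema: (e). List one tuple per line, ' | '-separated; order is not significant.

Row counts bottom-up:
  R → 6
  ρ[y/z](R) → 6
  R → 6
  ρ[b/e](R) → 6
  (ρ[y/z](R) ⋈[e=b] ρ[b/e](R)) → 10
  π[e]((ρ[y/z](R) ⋈[e=b] ρ[b/e](R))) → 10

== RESULT ==
e
2
2
2
2
4
6
6
6
6
8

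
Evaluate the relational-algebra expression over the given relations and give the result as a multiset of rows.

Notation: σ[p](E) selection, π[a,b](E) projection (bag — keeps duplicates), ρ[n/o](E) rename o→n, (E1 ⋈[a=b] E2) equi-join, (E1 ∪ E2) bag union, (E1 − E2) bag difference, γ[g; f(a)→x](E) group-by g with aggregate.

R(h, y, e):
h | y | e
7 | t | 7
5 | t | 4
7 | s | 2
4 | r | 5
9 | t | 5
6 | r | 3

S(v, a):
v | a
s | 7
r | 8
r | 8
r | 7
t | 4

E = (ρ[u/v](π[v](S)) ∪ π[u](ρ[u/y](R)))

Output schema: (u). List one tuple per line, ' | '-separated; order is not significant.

Row counts bottom-up:
  S → 5
  π[v](S) → 5
  ρ[u/v](π[v](S)) → 5
  R → 6
  ρ[u/y](R) → 6
  π[u](ρ[u/y](R)) → 6
  (ρ[u/v](π[v](S)) ∪ π[u](ρ[u/y](R))) → 11

== RESULT ==
u
r
r
r
r
r
s
s
t
t
t
t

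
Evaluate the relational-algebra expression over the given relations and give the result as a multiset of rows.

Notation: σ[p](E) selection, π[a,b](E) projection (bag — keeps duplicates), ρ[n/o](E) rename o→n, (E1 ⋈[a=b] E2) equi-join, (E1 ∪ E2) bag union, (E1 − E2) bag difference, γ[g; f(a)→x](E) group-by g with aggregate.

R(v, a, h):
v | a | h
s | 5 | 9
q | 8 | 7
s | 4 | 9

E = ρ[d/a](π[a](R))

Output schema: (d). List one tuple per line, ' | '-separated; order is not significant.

Subexpression sizes:
  R → 3
  π[a](R) → 3
  ρ[d/a](π[a](R)) → 3

== RESULT ==
d
4
5
8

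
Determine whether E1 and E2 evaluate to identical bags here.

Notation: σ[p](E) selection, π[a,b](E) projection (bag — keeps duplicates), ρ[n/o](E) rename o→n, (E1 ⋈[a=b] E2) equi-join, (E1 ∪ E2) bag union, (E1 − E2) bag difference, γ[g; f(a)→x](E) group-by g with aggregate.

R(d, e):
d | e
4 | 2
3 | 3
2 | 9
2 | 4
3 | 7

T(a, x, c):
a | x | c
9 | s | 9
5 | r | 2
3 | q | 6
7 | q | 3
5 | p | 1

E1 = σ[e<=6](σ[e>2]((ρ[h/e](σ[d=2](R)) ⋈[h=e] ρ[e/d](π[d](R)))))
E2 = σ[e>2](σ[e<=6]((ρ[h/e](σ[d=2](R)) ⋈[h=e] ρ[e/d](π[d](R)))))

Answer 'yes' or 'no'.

E1 per-node cardinality:
  R → 5
  σ[d=2](R) → 2
  ρ[h/e](σ[d=2](R)) → 2
  R → 5
  π[d](R) → 5
  ρ[e/d](π[d](R)) → 5
  (ρ[h/e](σ[d=2](R)) ⋈[h=e] ρ[e/d](π[d](R))) → 1
  σ[e>2]((ρ[h/e](σ[d=2](R)) ⋈[h=e] ρ[e/d](π[d](R)))) → 1
  σ[e<=6](σ[e>2]((ρ[h/e](σ[d=2](R)) ⋈[h=e] ρ[e/d](π[d](R))))) → 1
E2 per-node cardinality:
  R → 5
  σ[d=2](R) → 2
  ρ[h/e](σ[d=2](R)) → 2
  R → 5
  π[d](R) → 5
  ρ[e/d](π[d](R)) → 5
  (ρ[h/e](σ[d=2](R)) ⋈[h=e] ρ[e/d](π[d](R))) → 1
  σ[e<=6]((ρ[h/e](σ[d=2](R)) ⋈[h=e] ρ[e/d](π[d](R)))) → 1
  σ[e>2](σ[e<=6]((ρ[h/e](σ[d=2](R)) ⋈[h=e] ρ[e/d](π[d](R))))) → 1

E1 and E2 produce the same multiset:
d | h | e
2 | 4 | 4

yes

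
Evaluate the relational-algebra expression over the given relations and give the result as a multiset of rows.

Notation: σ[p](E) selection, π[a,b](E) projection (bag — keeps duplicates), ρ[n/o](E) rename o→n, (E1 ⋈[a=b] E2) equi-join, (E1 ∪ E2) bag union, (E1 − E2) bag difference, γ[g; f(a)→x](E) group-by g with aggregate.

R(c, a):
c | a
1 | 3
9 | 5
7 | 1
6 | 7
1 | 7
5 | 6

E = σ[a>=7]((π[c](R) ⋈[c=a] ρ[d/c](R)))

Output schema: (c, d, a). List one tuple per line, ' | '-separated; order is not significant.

Subexpression sizes:
  R → 6
  π[c](R) → 6
  R → 6
  ρ[d/c](R) → 6
  (π[c](R) ⋈[c=a] ρ[d/c](R)) → 6
  σ[a>=7]((π[c](R) ⋈[c=a] ρ[d/c](R))) → 2

== RESULT ==
c | d | a
7 | 1 | 7
7 | 6 | 7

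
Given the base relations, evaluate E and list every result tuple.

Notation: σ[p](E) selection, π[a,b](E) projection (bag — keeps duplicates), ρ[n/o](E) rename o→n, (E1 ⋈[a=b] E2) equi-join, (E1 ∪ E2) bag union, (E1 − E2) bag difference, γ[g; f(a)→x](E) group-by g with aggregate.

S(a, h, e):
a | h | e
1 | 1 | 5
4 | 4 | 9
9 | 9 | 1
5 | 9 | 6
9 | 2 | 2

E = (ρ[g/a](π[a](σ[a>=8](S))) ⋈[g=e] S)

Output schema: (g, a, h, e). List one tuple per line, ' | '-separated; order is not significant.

Row counts bottom-up:
  S → 5
  σ[a>=8](S) → 2
  π[a](σ[a>=8](S)) → 2
  ρ[g/a](π[a](σ[a>=8](S))) → 2
  S → 5
  (ρ[g/a](π[a](σ[a>=8](S))) ⋈[g=e] S) → 2

== RESULT ==
g | a | h | e
9 | 4 | 4 | 9
9 | 4 | 4 | 9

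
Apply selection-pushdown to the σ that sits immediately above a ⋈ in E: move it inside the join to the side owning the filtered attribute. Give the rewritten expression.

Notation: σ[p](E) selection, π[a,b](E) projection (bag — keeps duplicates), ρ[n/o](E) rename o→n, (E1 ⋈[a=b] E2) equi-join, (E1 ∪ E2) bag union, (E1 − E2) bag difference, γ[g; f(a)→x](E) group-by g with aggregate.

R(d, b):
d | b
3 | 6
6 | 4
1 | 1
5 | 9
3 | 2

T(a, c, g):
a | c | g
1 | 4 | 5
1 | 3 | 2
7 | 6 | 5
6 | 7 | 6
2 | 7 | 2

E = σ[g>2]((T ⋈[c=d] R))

σ filters on g, owned by the left side.
E' = (σ[g>2](T) ⋈[c=d] R)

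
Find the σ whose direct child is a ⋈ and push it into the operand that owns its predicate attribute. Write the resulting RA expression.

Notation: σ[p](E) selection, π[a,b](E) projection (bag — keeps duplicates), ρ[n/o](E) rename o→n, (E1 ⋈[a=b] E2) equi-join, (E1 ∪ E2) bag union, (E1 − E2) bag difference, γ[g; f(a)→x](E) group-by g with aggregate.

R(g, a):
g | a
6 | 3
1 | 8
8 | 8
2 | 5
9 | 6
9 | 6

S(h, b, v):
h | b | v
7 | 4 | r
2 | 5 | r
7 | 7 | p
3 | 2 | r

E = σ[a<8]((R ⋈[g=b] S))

σ filters on a, owned by the left side.
E' = (σ[a<8](R) ⋈[g=b] S)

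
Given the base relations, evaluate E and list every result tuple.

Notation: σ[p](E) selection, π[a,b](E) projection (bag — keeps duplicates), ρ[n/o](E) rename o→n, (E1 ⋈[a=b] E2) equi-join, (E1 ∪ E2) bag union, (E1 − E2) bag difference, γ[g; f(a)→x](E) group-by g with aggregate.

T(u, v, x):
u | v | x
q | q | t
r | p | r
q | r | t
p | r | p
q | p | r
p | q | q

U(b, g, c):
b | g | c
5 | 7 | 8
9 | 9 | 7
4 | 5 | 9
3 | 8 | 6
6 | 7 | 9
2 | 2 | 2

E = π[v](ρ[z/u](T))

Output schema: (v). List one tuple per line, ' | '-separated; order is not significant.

Row counts bottom-up:
  T → 6
  ρ[z/u](T) → 6
  π[v](ρ[z/u](T)) → 6

== RESULT ==
v
p
p
q
q
r
r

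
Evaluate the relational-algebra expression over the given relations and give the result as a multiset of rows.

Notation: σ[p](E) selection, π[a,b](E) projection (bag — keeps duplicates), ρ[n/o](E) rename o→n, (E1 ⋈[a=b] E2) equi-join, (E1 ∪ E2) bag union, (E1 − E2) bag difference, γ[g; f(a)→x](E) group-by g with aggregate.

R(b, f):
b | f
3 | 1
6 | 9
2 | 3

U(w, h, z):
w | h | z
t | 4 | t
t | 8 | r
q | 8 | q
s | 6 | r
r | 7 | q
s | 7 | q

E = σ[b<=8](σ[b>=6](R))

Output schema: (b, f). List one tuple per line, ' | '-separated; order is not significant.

Row counts bottom-up:
  R → 3
  σ[b>=6](R) → 1
  σ[b<=8](σ[b>=6](R)) → 1

== RESULT ==
b | f
6 | 9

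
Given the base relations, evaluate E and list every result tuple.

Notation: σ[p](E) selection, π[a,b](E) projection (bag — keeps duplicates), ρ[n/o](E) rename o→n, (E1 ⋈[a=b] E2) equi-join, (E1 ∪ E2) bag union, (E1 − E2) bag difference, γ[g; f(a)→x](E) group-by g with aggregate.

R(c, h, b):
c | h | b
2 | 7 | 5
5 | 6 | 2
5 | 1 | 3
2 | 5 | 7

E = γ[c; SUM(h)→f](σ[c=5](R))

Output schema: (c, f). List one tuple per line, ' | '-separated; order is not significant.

Stepwise |·|:
  R → 4
  σ[c=5](R) → 2
  γ[c; SUM(h)→f](σ[c=5](R)) → 1

== RESULT ==
c | f
5 | 7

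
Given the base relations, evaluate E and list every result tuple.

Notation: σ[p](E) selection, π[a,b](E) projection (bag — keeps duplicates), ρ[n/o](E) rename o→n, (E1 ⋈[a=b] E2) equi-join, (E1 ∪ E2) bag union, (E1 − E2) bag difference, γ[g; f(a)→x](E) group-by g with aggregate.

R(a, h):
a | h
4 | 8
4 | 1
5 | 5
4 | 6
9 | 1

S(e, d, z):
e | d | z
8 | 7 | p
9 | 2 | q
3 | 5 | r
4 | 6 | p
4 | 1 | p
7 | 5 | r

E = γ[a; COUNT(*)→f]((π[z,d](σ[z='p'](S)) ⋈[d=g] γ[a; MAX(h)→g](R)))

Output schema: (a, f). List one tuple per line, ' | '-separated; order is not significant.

Stepwise |·|:
  S → 6
  σ[z='p'](S) → 3
  π[z,d](σ[z='p'](S)) → 3
  R → 5
  γ[a; MAX(h)→g](R) → 3
  (π[z,d](σ[z='p'](S)) ⋈[d=g] γ[a; MAX(h)→g](R)) → 1
  γ[a; COUNT(*)→f]((π[z,d](σ[z='p'](S)) ⋈[d=g] γ[a; MAX(h)→g](R))) → 1

== RESULT ==
a | f
9 | 1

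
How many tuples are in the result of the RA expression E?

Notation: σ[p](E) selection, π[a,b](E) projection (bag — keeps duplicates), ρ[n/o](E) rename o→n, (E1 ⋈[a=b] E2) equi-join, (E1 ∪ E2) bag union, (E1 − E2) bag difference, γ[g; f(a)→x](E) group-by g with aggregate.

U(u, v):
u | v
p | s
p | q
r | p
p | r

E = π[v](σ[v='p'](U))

Row counts bottom-up:
  U → 4
  σ[v='p'](U) → 1
  π[v](σ[v='p'](U)) → 1

|E| = 1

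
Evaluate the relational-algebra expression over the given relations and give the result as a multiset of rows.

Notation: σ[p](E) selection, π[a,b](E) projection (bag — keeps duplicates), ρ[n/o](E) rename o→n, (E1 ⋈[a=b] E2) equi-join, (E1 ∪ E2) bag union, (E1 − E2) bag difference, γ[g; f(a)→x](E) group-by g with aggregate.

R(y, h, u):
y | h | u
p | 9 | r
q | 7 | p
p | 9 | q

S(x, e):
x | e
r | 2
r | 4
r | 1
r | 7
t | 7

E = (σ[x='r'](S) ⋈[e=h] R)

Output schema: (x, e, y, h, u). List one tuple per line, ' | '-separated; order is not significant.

Stepwise |·|:
  S → 5
  σ[x='r'](S) → 4
  R → 3
  (σ[x='r'](S) ⋈[e=h] R) → 1

== RESULT ==
x | e | y | h | u
r | 7 | q | 7 | p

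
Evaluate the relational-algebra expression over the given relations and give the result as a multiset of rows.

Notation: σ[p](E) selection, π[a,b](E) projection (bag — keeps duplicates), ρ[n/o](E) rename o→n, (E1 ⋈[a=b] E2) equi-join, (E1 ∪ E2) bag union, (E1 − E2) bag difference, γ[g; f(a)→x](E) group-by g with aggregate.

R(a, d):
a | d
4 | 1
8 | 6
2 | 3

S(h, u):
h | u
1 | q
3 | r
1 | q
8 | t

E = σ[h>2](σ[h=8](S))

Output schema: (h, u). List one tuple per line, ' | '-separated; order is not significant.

Per-node cardinality:
  S → 4
  σ[h=8](S) → 1
  σ[h>2](σ[h=8](S)) → 1

== RESULT ==
h | u
8 | t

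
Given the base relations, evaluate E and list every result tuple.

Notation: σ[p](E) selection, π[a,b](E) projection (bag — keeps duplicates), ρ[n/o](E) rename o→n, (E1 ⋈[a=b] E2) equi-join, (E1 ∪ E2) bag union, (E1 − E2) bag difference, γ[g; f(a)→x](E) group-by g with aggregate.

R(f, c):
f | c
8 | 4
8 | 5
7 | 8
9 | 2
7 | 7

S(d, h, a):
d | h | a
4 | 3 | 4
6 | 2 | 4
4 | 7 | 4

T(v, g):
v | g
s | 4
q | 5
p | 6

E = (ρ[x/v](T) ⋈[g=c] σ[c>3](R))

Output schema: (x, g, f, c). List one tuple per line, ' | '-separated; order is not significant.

Per-node cardinality:
  T → 3
  ρ[x/v](T) → 3
  R → 5
  σ[c>3](R) → 4
  (ρ[x/v](T) ⋈[g=c] σ[c>3](R)) → 2

== RESULT ==
x | g | f | c
q | 5 | 8 | 5
s | 4 | 8 | 4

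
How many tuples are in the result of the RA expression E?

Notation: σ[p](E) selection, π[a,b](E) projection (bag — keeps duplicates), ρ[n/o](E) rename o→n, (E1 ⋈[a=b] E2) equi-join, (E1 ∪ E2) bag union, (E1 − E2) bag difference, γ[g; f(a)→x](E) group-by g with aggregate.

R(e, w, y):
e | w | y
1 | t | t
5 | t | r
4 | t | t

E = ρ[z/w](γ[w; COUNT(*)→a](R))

Subexpression sizes:
  R → 3
  γ[w; COUNT(*)→a](R) → 1
  ρ[z/w](γ[w; COUNT(*)→a](R)) → 1

|E| = 1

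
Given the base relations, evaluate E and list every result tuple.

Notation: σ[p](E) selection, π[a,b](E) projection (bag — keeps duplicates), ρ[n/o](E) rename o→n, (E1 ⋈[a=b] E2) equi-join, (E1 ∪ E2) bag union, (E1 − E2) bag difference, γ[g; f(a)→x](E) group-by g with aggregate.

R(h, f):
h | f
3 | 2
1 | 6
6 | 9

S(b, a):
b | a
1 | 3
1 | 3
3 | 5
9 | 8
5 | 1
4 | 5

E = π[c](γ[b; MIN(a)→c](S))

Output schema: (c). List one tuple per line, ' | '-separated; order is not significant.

Subexpression sizes:
  S → 6
  γ[b; MIN(a)→c](S) → 5
  π[c](γ[b; MIN(a)→c](S)) → 5

== RESULT ==
c
1
3
5
5
8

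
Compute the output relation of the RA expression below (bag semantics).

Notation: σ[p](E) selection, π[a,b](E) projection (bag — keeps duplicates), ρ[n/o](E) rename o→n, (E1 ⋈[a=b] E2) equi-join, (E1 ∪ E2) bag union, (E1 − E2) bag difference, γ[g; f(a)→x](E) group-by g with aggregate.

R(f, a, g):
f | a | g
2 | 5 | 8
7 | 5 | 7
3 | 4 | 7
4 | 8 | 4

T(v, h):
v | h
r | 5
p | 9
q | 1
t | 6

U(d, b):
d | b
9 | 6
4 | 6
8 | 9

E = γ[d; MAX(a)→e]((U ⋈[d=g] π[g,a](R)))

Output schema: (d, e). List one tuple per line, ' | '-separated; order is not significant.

Stepwise |·|:
  U → 3
  R → 4
  π[g,a](R) → 4
  (U ⋈[d=g] π[g,a](R)) → 2
  γ[d; MAX(a)→e]((U ⋈[d=g] π[g,a](R))) → 2

== RESULT ==
d | e
4 | 8
8 | 5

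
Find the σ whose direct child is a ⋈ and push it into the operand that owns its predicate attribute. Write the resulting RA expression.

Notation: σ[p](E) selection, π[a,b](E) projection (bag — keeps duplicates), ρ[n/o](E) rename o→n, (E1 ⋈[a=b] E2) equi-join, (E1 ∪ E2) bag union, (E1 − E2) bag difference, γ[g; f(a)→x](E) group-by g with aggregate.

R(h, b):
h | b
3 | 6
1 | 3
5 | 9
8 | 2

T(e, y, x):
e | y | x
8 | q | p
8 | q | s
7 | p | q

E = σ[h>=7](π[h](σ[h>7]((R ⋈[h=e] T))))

σ filters on h, owned by the left side.
E' = σ[h>=7](π[h]((σ[h>7](R) ⋈[h=e] T)))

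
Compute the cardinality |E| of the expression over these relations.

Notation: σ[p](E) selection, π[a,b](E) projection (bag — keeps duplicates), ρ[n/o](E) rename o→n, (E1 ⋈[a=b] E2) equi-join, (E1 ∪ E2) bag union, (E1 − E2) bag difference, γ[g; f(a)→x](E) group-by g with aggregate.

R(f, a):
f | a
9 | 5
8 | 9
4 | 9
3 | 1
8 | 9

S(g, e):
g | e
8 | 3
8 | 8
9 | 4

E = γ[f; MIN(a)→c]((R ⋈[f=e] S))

Subexpression sizes:
  R → 5
  S → 3
  (R ⋈[f=e] S) → 4
  γ[f; MIN(a)→c]((R ⋈[f=e] S)) → 3

|E| = 3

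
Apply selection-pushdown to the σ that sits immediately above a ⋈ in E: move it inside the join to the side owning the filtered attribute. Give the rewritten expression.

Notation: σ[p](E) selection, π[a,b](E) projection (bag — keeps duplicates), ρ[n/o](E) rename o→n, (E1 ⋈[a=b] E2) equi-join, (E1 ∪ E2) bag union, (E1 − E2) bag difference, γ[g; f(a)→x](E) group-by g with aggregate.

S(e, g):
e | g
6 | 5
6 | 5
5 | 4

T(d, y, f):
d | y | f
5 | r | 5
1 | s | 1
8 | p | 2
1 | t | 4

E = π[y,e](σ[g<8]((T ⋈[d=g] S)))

σ filters on g, owned by the right side.
E' = π[y,e]((T ⋈[d=g] σ[g<8](S)))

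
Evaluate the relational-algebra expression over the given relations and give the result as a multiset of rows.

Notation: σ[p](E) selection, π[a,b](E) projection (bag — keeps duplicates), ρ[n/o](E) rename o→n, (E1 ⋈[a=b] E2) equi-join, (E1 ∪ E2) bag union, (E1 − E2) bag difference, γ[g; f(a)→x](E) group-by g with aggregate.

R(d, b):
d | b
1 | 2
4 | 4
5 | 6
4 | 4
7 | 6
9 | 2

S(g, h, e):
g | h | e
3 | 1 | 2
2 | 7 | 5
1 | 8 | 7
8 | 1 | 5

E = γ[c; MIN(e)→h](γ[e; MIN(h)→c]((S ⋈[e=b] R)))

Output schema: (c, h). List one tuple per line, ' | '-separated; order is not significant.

Per-node cardinality:
  S → 4
  R → 6
  (S ⋈[e=b] R) → 2
  γ[e; MIN(h)→c]((S ⋈[e=b] R)) → 1
  γ[c; MIN(e)→h](γ[e; MIN(h)→c]((S ⋈[e=b] R))) → 1

== RESULT ==
c | h
1 | 2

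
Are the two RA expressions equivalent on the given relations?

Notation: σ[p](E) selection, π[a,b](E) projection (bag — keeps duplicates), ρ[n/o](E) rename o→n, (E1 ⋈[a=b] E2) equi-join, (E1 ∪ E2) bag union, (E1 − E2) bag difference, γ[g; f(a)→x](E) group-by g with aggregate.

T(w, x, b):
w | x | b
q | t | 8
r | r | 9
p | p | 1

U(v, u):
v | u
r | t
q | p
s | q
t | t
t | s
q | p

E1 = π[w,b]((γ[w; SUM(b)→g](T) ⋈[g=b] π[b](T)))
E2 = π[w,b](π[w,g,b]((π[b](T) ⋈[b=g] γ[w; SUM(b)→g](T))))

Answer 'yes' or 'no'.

E1 per-node cardinality:
  T → 3
  γ[w; SUM(b)→g](T) → 3
  T → 3
  π[b](T) → 3
  (γ[w; SUM(b)→g](T) ⋈[g=b] π[b](T)) → 3
  π[w,b]((γ[w; SUM(b)→g](T) ⋈[g=b] π[b](T))) → 3
E2 per-node cardinality:
  T → 3
  π[b](T) → 3
  T → 3
  γ[w; SUM(b)→g](T) → 3
  (π[b](T) ⋈[b=g] γ[w; SUM(b)→g](T)) → 3
  π[w,g,b]((π[b](T) ⋈[b=g] γ[w; SUM(b)→g](T))) → 3
  π[w,b](π[w,g,b]((π[b](T) ⋈[b=g] γ[w; SUM(b)→g](T)))) → 3

E1 and E2 produce the same multiset:
w | b
p | 1
q | 8
r | 9

yes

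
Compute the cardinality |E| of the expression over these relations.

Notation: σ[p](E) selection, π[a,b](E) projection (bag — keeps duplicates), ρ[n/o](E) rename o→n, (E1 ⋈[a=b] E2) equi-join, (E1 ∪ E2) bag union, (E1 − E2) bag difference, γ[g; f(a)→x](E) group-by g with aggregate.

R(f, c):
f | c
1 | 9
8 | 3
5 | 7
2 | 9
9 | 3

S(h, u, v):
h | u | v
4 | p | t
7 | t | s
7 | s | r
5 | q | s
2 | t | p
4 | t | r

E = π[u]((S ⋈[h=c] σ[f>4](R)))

Stepwise |·|:
  S → 6
  R → 5
  σ[f>4](R) → 3
  (S ⋈[h=c] σ[f>4](R)) → 2
  π[u]((S ⋈[h=c] σ[f>4](R))) → 2

|E| = 2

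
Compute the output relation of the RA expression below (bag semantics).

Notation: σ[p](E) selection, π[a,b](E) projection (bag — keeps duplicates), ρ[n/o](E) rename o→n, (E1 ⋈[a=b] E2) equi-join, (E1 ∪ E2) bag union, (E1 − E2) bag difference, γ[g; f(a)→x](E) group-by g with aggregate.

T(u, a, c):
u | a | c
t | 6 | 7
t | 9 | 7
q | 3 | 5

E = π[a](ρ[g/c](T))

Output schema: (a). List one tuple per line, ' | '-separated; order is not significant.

Stepwise |·|:
  T → 3
  ρ[g/c](T) → 3
  π[a](ρ[g/c](T)) → 3

== RESULT ==
a
3
6
9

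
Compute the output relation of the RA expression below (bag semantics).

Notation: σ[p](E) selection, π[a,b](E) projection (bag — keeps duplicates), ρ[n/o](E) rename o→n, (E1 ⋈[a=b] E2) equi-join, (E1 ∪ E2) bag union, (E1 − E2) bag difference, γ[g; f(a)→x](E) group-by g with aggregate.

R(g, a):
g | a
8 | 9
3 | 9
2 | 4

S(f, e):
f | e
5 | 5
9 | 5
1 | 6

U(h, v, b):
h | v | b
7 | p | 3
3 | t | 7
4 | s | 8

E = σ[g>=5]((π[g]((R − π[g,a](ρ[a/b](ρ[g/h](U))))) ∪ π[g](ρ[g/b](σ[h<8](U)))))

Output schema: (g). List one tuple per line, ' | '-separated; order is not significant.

Stepwise |·|:
  R → 3
  U → 3
  ρ[g/h](U) → 3
  ρ[a/b](ρ[g/h](U)) → 3
  π[g,a](ρ[a/b](ρ[g/h](U))) → 3
  (R − π[g,a](ρ[a/b](ρ[g/h](U)))) → 3
  π[g]((R − π[g,a](ρ[a/b](ρ[g/h](U))))) → 3
  U → 3
  σ[h<8](U) → 3
  ρ[g/b](σ[h<8](U)) → 3
  π[g](ρ[g/b](σ[h<8](U))) → 3
  (π[g]((R − π[g,a](ρ[a/b](ρ[g/h](U))))) ∪ π[g](ρ[g/b](σ[h<8](U)))) → 6
  σ[g>=5]((π[g]((R − π[g,a](ρ[a/b](ρ[g/h](U))))) ∪ π[g](ρ[g/b](σ[h<8](U))))) → 3

== RESULT ==
g
7
8
8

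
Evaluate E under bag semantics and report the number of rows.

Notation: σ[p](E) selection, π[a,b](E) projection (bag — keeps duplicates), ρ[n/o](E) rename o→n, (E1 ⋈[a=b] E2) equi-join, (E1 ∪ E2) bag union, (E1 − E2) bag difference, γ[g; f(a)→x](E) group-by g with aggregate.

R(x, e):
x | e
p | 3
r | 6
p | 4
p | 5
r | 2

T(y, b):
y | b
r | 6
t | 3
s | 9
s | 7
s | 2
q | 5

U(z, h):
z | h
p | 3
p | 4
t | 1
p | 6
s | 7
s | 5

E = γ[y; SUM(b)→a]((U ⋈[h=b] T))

Stepwise |·|:
  U → 6
  T → 6
  (U ⋈[h=b] T) → 4
  γ[y; SUM(b)→a]((U ⋈[h=b] T)) → 4

|E| = 4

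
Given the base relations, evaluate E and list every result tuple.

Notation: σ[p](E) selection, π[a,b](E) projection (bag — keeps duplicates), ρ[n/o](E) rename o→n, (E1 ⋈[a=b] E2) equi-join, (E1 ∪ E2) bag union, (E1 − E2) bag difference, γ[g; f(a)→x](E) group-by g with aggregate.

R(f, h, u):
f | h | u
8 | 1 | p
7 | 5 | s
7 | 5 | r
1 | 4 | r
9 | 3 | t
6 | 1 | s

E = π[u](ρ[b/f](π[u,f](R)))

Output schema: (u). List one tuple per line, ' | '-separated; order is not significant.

Per-node cardinality:
  R → 6
  π[u,f](R) → 6
  ρ[b/f](π[u,f](R)) → 6
  π[u](ρ[b/f](π[u,f](R))) → 6

== RESULT ==
u
p
r
r
s
s
t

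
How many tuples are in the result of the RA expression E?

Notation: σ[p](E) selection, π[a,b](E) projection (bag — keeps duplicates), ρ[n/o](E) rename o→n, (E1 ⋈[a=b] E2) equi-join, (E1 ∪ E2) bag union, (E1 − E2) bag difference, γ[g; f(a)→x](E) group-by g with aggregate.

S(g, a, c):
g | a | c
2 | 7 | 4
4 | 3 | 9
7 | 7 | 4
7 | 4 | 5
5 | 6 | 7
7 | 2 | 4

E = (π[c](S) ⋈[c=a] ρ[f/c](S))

Subexpression sizes:
  S → 6
  π[c](S) → 6
  S → 6
  ρ[f/c](S) → 6
  (π[c](S) ⋈[c=a] ρ[f/c](S)) → 5

|E| = 5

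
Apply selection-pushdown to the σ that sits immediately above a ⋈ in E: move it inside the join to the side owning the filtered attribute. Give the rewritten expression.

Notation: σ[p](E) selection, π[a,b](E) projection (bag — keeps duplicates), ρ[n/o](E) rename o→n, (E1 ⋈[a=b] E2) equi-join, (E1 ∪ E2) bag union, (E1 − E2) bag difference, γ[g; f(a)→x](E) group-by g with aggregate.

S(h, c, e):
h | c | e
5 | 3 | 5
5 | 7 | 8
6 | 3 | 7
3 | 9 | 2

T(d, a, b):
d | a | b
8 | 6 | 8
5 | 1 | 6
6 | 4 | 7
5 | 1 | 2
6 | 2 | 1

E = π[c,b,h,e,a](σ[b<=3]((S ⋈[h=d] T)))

σ filters on b, owned by the right side.
E' = π[c,b,h,e,a]((S ⋈[h=d] σ[b<=3](T)))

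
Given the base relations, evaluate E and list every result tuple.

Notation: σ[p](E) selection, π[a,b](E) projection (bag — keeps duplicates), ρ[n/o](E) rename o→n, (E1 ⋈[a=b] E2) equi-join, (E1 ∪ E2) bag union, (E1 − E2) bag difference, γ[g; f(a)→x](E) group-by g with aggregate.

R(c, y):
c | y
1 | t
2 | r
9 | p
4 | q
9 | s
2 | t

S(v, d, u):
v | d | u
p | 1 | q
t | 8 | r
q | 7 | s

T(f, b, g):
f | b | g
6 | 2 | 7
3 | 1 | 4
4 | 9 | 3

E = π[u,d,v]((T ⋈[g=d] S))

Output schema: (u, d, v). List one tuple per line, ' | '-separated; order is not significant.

Per-node cardinality:
  T → 3
  S → 3
  (T ⋈[g=d] S) → 1
  π[u,d,v]((T ⋈[g=d] S)) → 1

== RESULT ==
u | d | v
s | 7 | q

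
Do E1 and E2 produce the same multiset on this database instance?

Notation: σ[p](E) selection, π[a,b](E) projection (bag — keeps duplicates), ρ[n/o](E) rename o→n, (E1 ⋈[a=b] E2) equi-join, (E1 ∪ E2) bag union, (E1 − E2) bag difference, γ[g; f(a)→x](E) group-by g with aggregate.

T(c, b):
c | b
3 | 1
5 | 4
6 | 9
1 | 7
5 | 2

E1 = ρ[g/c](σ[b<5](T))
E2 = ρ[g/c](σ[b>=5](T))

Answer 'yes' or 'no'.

E1 row counts bottom-up:
  T → 5
  σ[b<5](T) → 3
  ρ[g/c](σ[b<5](T)) → 3
E2 row counts bottom-up:
  T → 5
  σ[b>=5](T) → 2
  ρ[g/c](σ[b>=5](T)) → 2

E1 result:
g | b
3 | 1
5 | 2
5 | 4
E2 result:
g | b
1 | 7
6 | 9
Witness: (1, 7) appears 0× in E1 but 1× in E2.

no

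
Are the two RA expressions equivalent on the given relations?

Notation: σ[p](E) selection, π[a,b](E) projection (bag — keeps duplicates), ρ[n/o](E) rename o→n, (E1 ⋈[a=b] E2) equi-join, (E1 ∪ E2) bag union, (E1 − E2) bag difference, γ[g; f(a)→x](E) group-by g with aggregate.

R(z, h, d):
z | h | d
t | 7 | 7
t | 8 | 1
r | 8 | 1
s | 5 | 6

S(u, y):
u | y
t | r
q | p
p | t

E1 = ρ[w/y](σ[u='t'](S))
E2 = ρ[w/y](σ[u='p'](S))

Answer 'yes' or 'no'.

E1 per-node cardinality:
  S → 3
  σ[u='t'](S) → 1
  ρ[w/y](σ[u='t'](S)) → 1
E2 per-node cardinality:
  S → 3
  σ[u='p'](S) → 1
  ρ[w/y](σ[u='p'](S)) → 1

E1 result:
u | w
t | r
E2 result:
u | w
p | t
Witness: ('t', 'r') appears 1× in E1 but 0× in E2.

no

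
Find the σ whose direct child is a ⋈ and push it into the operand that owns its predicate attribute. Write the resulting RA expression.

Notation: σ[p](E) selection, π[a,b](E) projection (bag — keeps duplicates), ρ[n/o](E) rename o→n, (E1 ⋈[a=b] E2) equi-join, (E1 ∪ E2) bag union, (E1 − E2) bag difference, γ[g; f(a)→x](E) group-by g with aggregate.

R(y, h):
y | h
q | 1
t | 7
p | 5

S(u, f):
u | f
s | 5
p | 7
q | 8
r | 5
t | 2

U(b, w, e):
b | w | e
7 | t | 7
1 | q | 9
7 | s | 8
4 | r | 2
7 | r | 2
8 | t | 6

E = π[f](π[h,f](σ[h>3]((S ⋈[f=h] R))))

σ filters on h, owned by the right side.
E' = π[f](π[h,f]((S ⋈[f=h] σ[h>3](R))))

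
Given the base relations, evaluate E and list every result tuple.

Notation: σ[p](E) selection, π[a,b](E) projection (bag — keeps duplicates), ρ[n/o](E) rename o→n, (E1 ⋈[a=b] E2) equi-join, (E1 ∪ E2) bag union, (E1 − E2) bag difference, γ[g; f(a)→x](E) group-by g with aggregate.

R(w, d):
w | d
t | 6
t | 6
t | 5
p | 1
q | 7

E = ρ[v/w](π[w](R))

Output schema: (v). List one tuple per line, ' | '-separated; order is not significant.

Subexpression sizes:
  R → 5
  π[w](R) → 5
  ρ[v/w](π[w](R)) → 5

== RESULT ==
v
p
q
t
t
t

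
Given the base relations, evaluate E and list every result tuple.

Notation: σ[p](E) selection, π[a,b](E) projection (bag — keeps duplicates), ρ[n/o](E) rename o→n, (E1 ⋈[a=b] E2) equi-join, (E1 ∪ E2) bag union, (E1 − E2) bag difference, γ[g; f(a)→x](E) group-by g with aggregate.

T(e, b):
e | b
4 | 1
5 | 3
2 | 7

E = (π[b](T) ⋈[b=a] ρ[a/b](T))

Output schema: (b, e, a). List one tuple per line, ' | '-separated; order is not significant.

Subexpression sizes:
  T → 3
  π[b](T) → 3
  T → 3
  ρ[a/b](T) → 3
  (π[b](T) ⋈[b=a] ρ[a/b](T)) → 3

== RESULT ==
b | e | a
1 | 4 | 1
3 | 5 | 3
7 | 2 | 7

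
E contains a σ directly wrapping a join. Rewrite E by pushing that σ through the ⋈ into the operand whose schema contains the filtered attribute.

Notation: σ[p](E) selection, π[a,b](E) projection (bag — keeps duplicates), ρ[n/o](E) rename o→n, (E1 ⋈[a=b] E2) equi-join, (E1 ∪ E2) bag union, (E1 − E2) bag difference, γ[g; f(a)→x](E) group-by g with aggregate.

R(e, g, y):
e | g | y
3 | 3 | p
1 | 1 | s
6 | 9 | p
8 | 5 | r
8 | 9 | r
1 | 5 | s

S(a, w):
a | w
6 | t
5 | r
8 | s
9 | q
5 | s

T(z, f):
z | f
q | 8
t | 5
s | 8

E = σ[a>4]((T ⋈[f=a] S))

σ filters on a, owned by the right side.
E' = (T ⋈[f=a] σ[a>4](S))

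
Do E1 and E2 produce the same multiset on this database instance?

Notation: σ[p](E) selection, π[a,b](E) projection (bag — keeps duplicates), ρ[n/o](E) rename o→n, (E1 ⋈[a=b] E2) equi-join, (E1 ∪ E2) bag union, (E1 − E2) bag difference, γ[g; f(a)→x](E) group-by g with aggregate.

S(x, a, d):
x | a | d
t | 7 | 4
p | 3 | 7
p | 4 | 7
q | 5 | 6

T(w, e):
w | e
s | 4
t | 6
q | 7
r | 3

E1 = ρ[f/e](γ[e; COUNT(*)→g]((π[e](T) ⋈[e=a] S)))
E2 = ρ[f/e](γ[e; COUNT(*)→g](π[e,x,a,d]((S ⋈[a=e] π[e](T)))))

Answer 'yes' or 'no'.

E1 per-node cardinality:
  T → 4
  π[e](T) → 4
  S → 4
  (π[e](T) ⋈[e=a] S) → 3
  γ[e; COUNT(*)→g]((π[e](T) ⋈[e=a] S)) → 3
  ρ[f/e](γ[e; COUNT(*)→g]((π[e](T) ⋈[e=a] S))) → 3
E2 per-node cardinality:
  S → 4
  T → 4
  π[e](T) → 4
  (S ⋈[a=e] π[e](T)) → 3
  π[e,x,a,d]((S ⋈[a=e] π[e](T))) → 3
  γ[e; COUNT(*)→g](π[e,x,a,d]((S ⋈[a=e] π[e](T)))) → 3
  ρ[f/e](γ[e; COUNT(*)→g](π[e,x,a,d]((S ⋈[a=e] π[e](T))))) → 3

E1 and E2 produce the same multiset:
f | g
3 | 1
4 | 1
7 | 1

yes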